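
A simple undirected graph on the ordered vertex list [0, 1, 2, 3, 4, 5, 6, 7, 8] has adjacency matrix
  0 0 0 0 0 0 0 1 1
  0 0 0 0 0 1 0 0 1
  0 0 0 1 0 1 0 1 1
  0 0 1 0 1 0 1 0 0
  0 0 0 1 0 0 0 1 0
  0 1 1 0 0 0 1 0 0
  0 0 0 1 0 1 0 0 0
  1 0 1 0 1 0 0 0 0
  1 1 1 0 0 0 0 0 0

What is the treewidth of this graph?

A width-3 tree decomposition is:
Bags: B1 = {0, 1, 7, 8}  B2 = {1, 2, 7, 8}  B3 = {1, 2, 5, 7}  B4 = {2, 4, 5, 7}  B5 = {2, 3, 4, 5}  B6 = {3, 4, 5, 6}
Tree: B1–B2, B2–B3, B3–B4, B4–B5, B5–B6
The largest bag has 4 vertices, giving width 3; this decomposition certifies tw(G) ≤ 3. For the lower bound: the 4 vertex sets {0,1,8}, {7}, {2}, {3,4,5,6} are disjoint, each induces a connected subgraph, and every pair is joined by at least one edge of G. Contracting each set to a single vertex therefore yields K_{4} as a minor, and since treewidth is minor-monotone, tw(G) ≥ tw(K_{4}) = 3. Hence tw(G) = 3 exactly.

3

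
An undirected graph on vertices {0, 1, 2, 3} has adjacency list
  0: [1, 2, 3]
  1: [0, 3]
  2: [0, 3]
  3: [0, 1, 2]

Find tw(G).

2

A width-2 tree decomposition is:
Bags: B1 = {0, 1, 3}  B2 = {0, 2, 3}
Tree: B1–B2
Every bag has size at most 3, so the width is 3 − 1 = 2 and tw(G) ≤ 2. Conversely, {0, 1, 3} is a clique of size 3, and the vertices of any clique must share a bag in every tree decomposition; so some bag has ≥ 3 vertices and tw(G) ≥ 2. Hence tw(G) = 2 exactly.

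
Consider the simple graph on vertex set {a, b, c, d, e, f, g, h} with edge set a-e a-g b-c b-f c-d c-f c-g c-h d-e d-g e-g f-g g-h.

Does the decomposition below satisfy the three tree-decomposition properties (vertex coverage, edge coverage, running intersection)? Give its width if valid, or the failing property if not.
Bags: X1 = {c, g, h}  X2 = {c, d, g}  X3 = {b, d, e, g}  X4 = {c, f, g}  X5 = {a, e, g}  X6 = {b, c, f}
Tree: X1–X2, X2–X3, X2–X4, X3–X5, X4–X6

A tree decomposition must satisfy three properties: every vertex lies in some bag; for every edge, both endpoints lie together in some bag; and for every vertex, the bags containing it form a connected subtree. Here bags containing vertex b are not connected in the tree, so the decomposition is invalid.

No — bags containing vertex b are not connected in the tree.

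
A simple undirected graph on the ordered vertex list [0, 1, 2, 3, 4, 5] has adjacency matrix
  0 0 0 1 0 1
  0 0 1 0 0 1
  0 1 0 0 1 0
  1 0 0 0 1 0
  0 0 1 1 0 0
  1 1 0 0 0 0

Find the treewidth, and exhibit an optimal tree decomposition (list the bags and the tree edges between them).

Every bag has size at most 3, so the width is 3 − 1 = 2 and tw(G) ≤ 2. For the lower bound, G contains the cycle 4–3–0–5–1–2–4, so G is not a forest; only forests have treewidth ≤ 1, hence tw(G) ≥ 2. Hence tw(G) = 2 exactly.

Treewidth 2.
One optimal decomposition is:
Bags: B1 = {0, 3, 4}  B2 = {0, 4, 5}  B3 = {1, 4, 5}  B4 = {1, 2, 4}
Tree: B1–B2, B2–B3, B3–B4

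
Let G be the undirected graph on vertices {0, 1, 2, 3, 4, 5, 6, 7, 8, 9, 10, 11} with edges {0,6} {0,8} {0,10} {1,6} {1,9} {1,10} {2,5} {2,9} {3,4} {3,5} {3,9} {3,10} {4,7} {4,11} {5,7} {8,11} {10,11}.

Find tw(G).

A width-3 tree decomposition is:
Bags: B1 = {2, 4, 5, 7}  B2 = {2, 3, 4, 5}  B3 = {2, 3, 4, 9}  B4 = {3, 4, 9, 11}  B5 = {3, 9, 10, 11}  B6 = {1, 9, 10, 11}  B7 = {1, 8, 10, 11}  B8 = {0, 1, 8, 10}  B9 = {0, 1, 6, 8}
Tree: B1–B2, B2–B3, B3–B4, B4–B5, B5–B6, B6–B7, B7–B8, B8–B9
Every bag has size at most 4, so the width is 4 − 1 = 3 and tw(G) ≤ 3. For the lower bound: the 4 vertex sets {2,5,7}, {4}, {3}, {1,9,10,11} are disjoint, each induces a connected subgraph, and every pair is joined by at least one edge of G. Contracting each set to a single vertex therefore yields K_{4} as a minor, and since treewidth is minor-monotone, tw(G) ≥ tw(K_{4}) = 3. Combining the bounds, tw(G) = 3.

3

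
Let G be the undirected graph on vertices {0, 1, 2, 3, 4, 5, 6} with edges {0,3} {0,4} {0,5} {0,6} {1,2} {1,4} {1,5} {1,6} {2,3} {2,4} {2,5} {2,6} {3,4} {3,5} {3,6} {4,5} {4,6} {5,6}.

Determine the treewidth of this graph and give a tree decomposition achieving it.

Every bag has size at most 5, so the width is 5 − 1 = 4 and tw(G) ≤ 4. Conversely, {0, 3, 4, 5, 6} is a clique of size 5, and the vertices of any clique must share a bag in every tree decomposition; so some bag has ≥ 5 vertices and tw(G) ≥ 4. Combining the bounds, tw(G) = 4.

Treewidth 4.
One such decomposition:
Bags: B1 = {1, 2, 4, 5, 6}  B2 = {2, 3, 4, 5, 6}  B3 = {0, 3, 4, 5, 6}
Tree: B1–B2, B2–B3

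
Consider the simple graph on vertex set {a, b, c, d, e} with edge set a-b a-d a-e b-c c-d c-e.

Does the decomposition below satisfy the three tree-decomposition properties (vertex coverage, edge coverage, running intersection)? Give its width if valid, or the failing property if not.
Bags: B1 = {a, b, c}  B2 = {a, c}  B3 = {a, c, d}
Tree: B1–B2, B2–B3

No — vertex e appears in no bag.

A tree decomposition must satisfy three properties: every vertex lies in some bag; for every edge, both endpoints lie together in some bag; and for every vertex, the bags containing it form a connected subtree. Here vertex e appears in no bag, so the decomposition is invalid.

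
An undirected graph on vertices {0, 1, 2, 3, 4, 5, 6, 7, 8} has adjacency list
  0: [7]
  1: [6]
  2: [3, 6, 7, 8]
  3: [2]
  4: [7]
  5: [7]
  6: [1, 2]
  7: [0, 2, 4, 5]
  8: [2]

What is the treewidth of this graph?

1

A width-1 tree decomposition is:
Bags: B1 = {0, 7}  B2 = {2, 7}  B3 = {2, 6}  B4 = {5, 7}  B5 = {4, 7}  B6 = {2, 3}  B7 = {1, 6}  B8 = {2, 8}
Tree: B1–B2, B2–B3, B1–B4, B2–B5, B2–B6, B3–B7, B3–B8
Every bag has size at most 2, so the width is 2 − 1 = 1 and tw(G) ≤ 1. Any graph with an edge has treewidth ≥ 1, and G has the edge 7–0. Combining the bounds, tw(G) = 1.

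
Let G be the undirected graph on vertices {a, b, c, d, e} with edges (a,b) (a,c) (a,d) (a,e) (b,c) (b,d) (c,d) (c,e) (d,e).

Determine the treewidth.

3

A width-3 tree decomposition is:
Bags: B1 = {a, b, c, d}  B2 = {a, c, d, e}
Tree: B1–B2
Each bag holds 4 vertices, so the decomposition has width 3, which upper-bounds the treewidth. For the lower bound, the 4 vertices {a, c, d, e} are pairwise adjacent, and any tree decomposition puts a clique entirely inside one bag — forcing width ≥ 3. Combining the bounds, tw(G) = 3.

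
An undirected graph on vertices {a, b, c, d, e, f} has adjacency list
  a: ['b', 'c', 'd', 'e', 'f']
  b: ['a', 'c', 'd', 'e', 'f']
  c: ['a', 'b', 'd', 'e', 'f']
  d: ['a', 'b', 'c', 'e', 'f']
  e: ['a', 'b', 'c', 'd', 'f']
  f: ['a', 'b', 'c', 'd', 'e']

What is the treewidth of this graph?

A width-5 tree decomposition is:
Bags: B1 = {a, b, c, d, e, f}
Tree: (single bag)
With just one bag of size 6, the width is 6 − 1 = 5, so tw(G) ≤ 5. Conversely, {a, b, c, d, e, f} is a clique of size 6, and the vertices of any clique must share a bag in every tree decomposition; so some bag has ≥ 6 vertices and tw(G) ≥ 5. Therefore the treewidth is 5.

5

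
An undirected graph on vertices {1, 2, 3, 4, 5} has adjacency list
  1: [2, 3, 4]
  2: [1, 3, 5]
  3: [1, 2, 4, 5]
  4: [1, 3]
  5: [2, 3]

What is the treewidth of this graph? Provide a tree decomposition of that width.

Treewidth 2.
One such decomposition:
Bags: B1 = {2, 3, 5}  B2 = {1, 2, 3}  B3 = {1, 3, 4}
Tree: B1–B2, B2–B3

The largest bag has 3 vertices, giving width 2; this decomposition certifies tw(G) ≤ 2. Conversely, {1, 2, 3} is a clique of size 3, and the vertices of any clique must share a bag in every tree decomposition; so some bag has ≥ 3 vertices and tw(G) ≥ 2. Hence tw(G) = 2 exactly.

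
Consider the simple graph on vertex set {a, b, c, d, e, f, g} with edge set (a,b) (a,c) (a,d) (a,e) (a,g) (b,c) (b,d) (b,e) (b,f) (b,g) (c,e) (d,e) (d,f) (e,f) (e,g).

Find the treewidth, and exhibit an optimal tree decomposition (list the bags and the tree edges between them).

The largest bag has 4 vertices, giving width 3; this decomposition certifies tw(G) ≤ 3. On the other hand G contains the 4-clique {a, b, d, e}. A clique must lie in a single bag of any decomposition, so no decomposition can have width below 3. Hence tw(G) = 3 exactly.

Treewidth 3.
One optimal decomposition is:
Bags: B1 = {a, b, e, g}  B2 = {a, b, c, e}  B3 = {a, b, d, e}  B4 = {b, d, e, f}
Tree: B1–B2, B2–B3, B3–B4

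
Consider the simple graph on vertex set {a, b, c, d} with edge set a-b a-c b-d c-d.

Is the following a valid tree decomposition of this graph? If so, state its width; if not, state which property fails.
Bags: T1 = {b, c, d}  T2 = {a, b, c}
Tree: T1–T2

Every vertex of G appears in some bag (union = {a, b, c, d}); every edge is covered by a bag; and for each vertex v the set of bags containing v is connected in the bag tree. The decomposition is therefore valid. The largest bag has 3 vertices, so the width is 2.

Yes; width 2.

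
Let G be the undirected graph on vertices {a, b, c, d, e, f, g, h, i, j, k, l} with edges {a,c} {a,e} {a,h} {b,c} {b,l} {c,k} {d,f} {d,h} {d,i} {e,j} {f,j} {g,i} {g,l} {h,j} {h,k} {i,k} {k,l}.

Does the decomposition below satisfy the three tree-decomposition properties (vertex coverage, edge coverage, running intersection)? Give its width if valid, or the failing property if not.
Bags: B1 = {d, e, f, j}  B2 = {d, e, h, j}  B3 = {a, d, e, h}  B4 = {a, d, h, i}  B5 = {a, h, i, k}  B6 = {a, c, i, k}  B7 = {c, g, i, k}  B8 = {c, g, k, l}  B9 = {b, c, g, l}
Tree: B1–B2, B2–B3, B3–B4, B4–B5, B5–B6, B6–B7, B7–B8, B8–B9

Yes; width 3.

Vertex coverage: the bags together contain {a, b, c, d, e, f, g, h, i, j, k, l}, the full vertex set. Edge coverage: each edge of G has both endpoints in at least one bag. Running intersection: for every vertex, the bags containing it form a connected subtree. All three properties hold, so this is a valid tree decomposition of width max|bag| − 1 = 3, and hence tw(G) ≤ 3.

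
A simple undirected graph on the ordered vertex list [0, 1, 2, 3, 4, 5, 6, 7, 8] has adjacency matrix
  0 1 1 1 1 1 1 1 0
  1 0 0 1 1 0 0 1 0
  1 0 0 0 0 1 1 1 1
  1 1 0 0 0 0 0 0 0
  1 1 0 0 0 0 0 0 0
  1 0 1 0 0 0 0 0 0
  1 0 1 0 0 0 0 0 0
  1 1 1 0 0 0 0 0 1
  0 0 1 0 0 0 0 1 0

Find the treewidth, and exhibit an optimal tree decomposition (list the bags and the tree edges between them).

Treewidth 2.
One optimal decomposition is:
Bags: B1 = {0, 1, 7}  B2 = {0, 2, 7}  B3 = {0, 1, 4}  B4 = {0, 1, 3}  B5 = {0, 2, 5}  B6 = {0, 2, 6}  B7 = {2, 7, 8}
Tree: B1–B2, B1–B3, B3–B4, B2–B5, B2–B6, B2–B7

Each bag holds 3 vertices, so the decomposition has width 2, which upper-bounds the treewidth. Conversely, {0, 1, 3} is a clique of size 3, and the vertices of any clique must share a bag in every tree decomposition; so some bag has ≥ 3 vertices and tw(G) ≥ 2. Combining the bounds, tw(G) = 2.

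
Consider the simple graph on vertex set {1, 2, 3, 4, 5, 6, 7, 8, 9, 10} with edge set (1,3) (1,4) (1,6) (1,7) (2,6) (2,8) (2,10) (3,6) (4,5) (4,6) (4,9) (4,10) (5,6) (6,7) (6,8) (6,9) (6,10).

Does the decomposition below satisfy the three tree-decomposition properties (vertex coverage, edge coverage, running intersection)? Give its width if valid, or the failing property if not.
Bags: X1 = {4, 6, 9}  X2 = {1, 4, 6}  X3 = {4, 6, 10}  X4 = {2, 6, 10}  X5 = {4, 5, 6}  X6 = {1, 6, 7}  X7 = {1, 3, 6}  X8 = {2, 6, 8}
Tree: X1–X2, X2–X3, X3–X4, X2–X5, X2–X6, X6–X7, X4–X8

Vertex coverage: the bags together contain {1, 2, 3, 4, 5, 6, 7, 8, 9, 10}, the full vertex set. Edge coverage: each edge of G has both endpoints in at least one bag. Running intersection: for every vertex, the bags containing it form a connected subtree. All three properties hold, so this is a valid tree decomposition of width max|bag| − 1 = 2, and hence tw(G) ≤ 2.

Yes; width 2.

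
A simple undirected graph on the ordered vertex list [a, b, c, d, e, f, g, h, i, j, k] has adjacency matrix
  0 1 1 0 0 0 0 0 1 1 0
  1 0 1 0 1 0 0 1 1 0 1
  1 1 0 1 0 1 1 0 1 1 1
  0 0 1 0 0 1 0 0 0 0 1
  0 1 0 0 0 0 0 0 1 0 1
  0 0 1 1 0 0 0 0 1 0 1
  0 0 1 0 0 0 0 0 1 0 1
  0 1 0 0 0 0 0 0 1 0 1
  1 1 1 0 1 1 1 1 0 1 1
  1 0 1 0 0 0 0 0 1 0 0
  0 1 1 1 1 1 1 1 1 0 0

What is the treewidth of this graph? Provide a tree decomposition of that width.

Treewidth 3.
One optimal decomposition is:
Bags: B1 = {c, g, i, k}  B2 = {c, f, i, k}  B3 = {c, d, f, k}  B4 = {b, c, i, k}  B5 = {b, e, i, k}  B6 = {a, b, c, i}  B7 = {a, c, i, j}  B8 = {b, h, i, k}
Tree: B1–B2, B2–B3, B1–B4, B4–B5, B4–B6, B6–B7, B4–B8

Every bag has size at most 4, so the width is 4 − 1 = 3 and tw(G) ≤ 3. On the other hand G contains the 4-clique {c, d, f, k}. A clique must lie in a single bag of any decomposition, so no decomposition can have width below 3. Hence tw(G) = 3 exactly.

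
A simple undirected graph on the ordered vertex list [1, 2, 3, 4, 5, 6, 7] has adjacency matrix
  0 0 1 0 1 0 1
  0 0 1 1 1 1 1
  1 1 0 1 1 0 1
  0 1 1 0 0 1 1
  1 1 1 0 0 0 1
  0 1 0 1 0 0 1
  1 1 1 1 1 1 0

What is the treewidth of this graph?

3

A width-3 tree decomposition is:
Bags: B1 = {2, 3, 4, 7}  B2 = {2, 3, 5, 7}  B3 = {1, 3, 5, 7}  B4 = {2, 4, 6, 7}
Tree: B1–B2, B2–B3, B1–B4
The largest bag has 4 vertices, giving width 3; this decomposition certifies tw(G) ≤ 3. On the other hand G contains the 4-clique {1, 3, 5, 7}. A clique must lie in a single bag of any decomposition, so no decomposition can have width below 3. Therefore the treewidth is 3.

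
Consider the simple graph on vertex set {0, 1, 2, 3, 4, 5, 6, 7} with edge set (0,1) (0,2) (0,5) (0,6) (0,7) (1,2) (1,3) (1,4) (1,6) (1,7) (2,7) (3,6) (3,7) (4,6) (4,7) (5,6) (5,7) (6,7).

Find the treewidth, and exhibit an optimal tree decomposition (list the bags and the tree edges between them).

Treewidth 3.
One such decomposition:
Bags: B1 = {0, 1, 6, 7}  B2 = {1, 3, 6, 7}  B3 = {1, 4, 6, 7}  B4 = {0, 5, 6, 7}  B5 = {0, 1, 2, 7}
Tree: B1–B2, B1–B3, B1–B4, B1–B5

Every bag has size at most 4, so the width is 4 − 1 = 3 and tw(G) ≤ 3. Conversely, {0, 1, 2, 7} is a clique of size 4, and the vertices of any clique must share a bag in every tree decomposition; so some bag has ≥ 4 vertices and tw(G) ≥ 3. Therefore the treewidth is 3.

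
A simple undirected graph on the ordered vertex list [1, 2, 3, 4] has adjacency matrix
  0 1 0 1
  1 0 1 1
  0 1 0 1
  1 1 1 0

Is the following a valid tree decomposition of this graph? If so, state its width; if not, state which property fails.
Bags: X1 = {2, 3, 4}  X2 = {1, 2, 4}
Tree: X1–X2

Yes; width 2.

Every vertex of G appears in some bag (union = {1, 2, 3, 4}); every edge is covered by a bag; and for each vertex v the set of bags containing v is connected in the bag tree. The decomposition is therefore valid. The largest bag has 3 vertices, so the width is 2.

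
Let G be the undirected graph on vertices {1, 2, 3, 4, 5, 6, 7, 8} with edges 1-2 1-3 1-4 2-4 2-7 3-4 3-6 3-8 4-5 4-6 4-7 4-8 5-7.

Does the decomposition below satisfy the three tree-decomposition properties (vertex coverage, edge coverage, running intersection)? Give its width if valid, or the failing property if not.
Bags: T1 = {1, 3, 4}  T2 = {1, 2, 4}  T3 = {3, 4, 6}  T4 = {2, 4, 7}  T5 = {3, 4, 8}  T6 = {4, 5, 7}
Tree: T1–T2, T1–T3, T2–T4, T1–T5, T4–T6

Yes; width 2.

Checking the three conditions: (i) the bags cover all of {1, 2, 3, 4, 5, 6, 7, 8}; (ii) for each edge, some bag contains both endpoints; (iii) the bags containing any fixed vertex form a subtree. All hold, so the decomposition is valid with width 3 − 1 = 2.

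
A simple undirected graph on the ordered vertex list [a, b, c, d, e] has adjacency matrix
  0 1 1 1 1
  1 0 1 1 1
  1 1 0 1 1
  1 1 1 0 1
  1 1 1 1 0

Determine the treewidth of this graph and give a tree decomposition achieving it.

Treewidth 4.
One such decomposition:
Bags: B1 = {a, b, c, d, e}
Tree: (single bag)

With just one bag of size 5, the width is 5 − 1 = 4, so tw(G) ≤ 4. On the other hand G contains the 5-clique {a, b, c, d, e}. A clique must lie in a single bag of any decomposition, so no decomposition can have width below 4. Combining the bounds, tw(G) = 4.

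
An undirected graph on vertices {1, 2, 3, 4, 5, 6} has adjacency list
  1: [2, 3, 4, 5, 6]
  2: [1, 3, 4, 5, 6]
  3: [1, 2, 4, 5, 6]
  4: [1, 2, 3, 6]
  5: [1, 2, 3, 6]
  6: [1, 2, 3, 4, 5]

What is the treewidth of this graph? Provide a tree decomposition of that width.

Treewidth 4.
Bags: B1 = {1, 2, 3, 5, 6}  B2 = {1, 2, 3, 4, 6}
Tree: B1–B2

The largest bag has 5 vertices, giving width 4; this decomposition certifies tw(G) ≤ 4. For the lower bound, the 5 vertices {1, 2, 3, 4, 6} are pairwise adjacent, and any tree decomposition puts a clique entirely inside one bag — forcing width ≥ 4. Therefore the treewidth is 4.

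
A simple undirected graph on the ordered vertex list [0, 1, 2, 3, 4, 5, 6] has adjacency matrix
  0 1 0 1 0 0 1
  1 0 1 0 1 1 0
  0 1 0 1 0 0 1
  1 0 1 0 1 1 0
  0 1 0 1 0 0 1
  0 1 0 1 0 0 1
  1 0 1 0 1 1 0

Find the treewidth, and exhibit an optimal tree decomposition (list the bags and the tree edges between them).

Each bag holds 4 vertices, so the decomposition has width 3, which upper-bounds the treewidth. For the lower bound: the 4 vertex sets {2,6}, {0,1}, {3}, {5} are disjoint, each induces a connected subgraph, and every pair is joined by at least one edge of G. Contracting each set to a single vertex therefore yields K_{4} as a minor, and since treewidth is minor-monotone, tw(G) ≥ tw(K_{4}) = 3. Hence tw(G) = 3 exactly.

Treewidth 3.
Bags: B1 = {1, 2, 3, 6}  B2 = {0, 1, 3, 6}  B3 = {1, 3, 5, 6}  B4 = {1, 3, 4, 6}
Tree: B1–B2, B2–B3, B3–B4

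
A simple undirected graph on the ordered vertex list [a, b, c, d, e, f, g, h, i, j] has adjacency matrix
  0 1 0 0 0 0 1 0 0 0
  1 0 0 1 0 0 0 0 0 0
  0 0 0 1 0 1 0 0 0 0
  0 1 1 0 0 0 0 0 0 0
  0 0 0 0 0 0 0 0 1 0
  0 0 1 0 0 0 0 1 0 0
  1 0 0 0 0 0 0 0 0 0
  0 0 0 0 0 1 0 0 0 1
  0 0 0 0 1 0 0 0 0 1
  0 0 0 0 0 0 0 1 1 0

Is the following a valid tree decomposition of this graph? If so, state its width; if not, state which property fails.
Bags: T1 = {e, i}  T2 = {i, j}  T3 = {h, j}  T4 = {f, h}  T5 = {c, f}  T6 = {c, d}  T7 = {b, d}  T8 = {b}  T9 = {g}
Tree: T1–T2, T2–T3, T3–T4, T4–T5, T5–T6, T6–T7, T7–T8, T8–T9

No — vertex a appears in no bag.

A tree decomposition must satisfy three properties: every vertex lies in some bag; for every edge, both endpoints lie together in some bag; and for every vertex, the bags containing it form a connected subtree. Here vertex a appears in no bag, so the decomposition is invalid.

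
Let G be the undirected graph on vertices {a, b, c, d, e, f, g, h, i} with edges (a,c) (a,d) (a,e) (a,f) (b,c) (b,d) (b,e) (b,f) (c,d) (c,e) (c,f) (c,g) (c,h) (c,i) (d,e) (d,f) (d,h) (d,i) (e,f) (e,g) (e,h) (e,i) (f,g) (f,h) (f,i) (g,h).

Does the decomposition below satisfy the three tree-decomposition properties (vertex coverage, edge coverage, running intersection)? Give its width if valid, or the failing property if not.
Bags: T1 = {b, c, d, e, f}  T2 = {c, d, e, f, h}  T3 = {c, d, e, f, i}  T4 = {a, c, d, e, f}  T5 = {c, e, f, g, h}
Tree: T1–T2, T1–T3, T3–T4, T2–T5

Yes; width 4.

Checking the three conditions: (i) the bags cover all of {a, b, c, d, e, f, g, h, i}; (ii) for each edge, some bag contains both endpoints; (iii) the bags containing any fixed vertex form a subtree. All hold, so the decomposition is valid with width 5 − 1 = 4.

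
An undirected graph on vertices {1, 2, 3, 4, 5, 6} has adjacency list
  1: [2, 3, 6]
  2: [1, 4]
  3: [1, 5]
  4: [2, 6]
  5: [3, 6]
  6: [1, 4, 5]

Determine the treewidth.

A width-2 tree decomposition is:
Bags: B1 = {1, 2, 4}  B2 = {1, 4, 6}  B3 = {1, 3, 6}  B4 = {3, 5, 6}
Tree: B1–B2, B2–B3, B3–B4
Each bag holds 3 vertices, so the decomposition has width 2, which upper-bounds the treewidth. The edges 2–4–6–1–2 form a cycle, so G is not a tree and its treewidth is at least 2. Combining the bounds, tw(G) = 2.

2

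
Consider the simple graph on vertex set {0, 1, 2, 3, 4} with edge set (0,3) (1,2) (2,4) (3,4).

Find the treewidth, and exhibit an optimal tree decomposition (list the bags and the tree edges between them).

Treewidth 1.
One such decomposition:
Bags: B1 = {0, 3}  B2 = {3, 4}  B3 = {2, 4}  B4 = {1, 2}
Tree: B1–B2, B2–B3, B3–B4

The largest bag has 2 vertices, giving width 1; this decomposition certifies tw(G) ≤ 1. Any graph with an edge has treewidth ≥ 1, and G has the edge 0–3. The upper and lower bounds meet at 1, so that is the treewidth.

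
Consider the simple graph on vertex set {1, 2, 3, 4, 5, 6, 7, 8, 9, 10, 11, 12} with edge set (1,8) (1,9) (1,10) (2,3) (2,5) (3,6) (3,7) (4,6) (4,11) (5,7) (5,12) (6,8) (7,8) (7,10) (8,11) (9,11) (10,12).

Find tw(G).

A width-3 tree decomposition is:
Bags: B1 = {4, 6, 9, 11}  B2 = {6, 8, 9, 11}  B3 = {1, 6, 8, 9}  B4 = {1, 3, 6, 8}  B5 = {1, 3, 7, 8}  B6 = {1, 3, 7, 10}  B7 = {2, 3, 7, 10}  B8 = {2, 5, 7, 10}  B9 = {2, 5, 10, 12}
Tree: B1–B2, B2–B3, B3–B4, B4–B5, B5–B6, B6–B7, B7–B8, B8–B9
Every bag has size at most 4, so the width is 4 − 1 = 3 and tw(G) ≤ 3. For the lower bound: the 4 vertex sets {4,9,11}, {6}, {8}, {1,3,7,10} are disjoint, each induces a connected subgraph, and every pair is joined by at least one edge of G. Contracting each set to a single vertex therefore yields K_{4} as a minor, and since treewidth is minor-monotone, tw(G) ≥ tw(K_{4}) = 3. Hence tw(G) = 3 exactly.

3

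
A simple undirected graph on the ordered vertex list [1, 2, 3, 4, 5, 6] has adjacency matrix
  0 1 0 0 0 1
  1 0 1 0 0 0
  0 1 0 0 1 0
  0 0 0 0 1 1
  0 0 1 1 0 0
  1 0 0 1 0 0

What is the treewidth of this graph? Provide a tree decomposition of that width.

Treewidth 2.
One such decomposition:
Bags: B1 = {2, 3, 5}  B2 = {2, 4, 5}  B3 = {2, 4, 6}  B4 = {1, 2, 6}
Tree: B1–B2, B2–B3, B3–B4

Every bag has size at most 3, so the width is 3 − 1 = 2 and tw(G) ≤ 2. The edges 2–3–5–4–6–1–2 form a cycle, so G is not a tree and its treewidth is at least 2. Therefore the treewidth is 2.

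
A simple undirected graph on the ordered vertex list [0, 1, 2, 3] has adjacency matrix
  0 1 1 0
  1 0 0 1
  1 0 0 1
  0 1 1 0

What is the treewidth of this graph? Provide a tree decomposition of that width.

Treewidth 2.
One optimal decomposition is:
Bags: B1 = {1, 2, 3}  B2 = {0, 1, 2}
Tree: B1–B2

Each bag holds 3 vertices, so the decomposition has width 2, which upper-bounds the treewidth. The edges 1–3–2–0–1 form a cycle, so G is not a tree and its treewidth is at least 2. Combining the bounds, tw(G) = 2.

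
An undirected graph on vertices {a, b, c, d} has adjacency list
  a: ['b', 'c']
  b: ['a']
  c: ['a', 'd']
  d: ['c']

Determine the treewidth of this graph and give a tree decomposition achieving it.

Each bag holds 2 vertices, so the decomposition has width 1, which upper-bounds the treewidth. G has an edge, so its treewidth is at least 1. Hence tw(G) = 1 exactly.

Treewidth 1.
One such decomposition:
Bags: B1 = {c, d}  B2 = {a, c}  B3 = {a, b}
Tree: B1–B2, B2–B3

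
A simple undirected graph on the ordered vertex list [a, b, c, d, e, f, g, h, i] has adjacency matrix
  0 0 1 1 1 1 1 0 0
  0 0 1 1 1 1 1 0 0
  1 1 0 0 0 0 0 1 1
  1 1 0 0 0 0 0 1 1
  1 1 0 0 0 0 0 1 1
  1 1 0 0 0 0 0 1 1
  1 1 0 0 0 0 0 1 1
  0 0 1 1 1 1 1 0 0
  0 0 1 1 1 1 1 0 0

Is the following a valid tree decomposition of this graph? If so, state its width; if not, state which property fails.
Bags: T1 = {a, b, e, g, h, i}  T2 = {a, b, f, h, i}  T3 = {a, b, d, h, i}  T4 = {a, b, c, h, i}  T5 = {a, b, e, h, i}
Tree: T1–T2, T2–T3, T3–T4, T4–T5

No — bags containing vertex e are not connected in the tree.

A tree decomposition must satisfy three properties: every vertex lies in some bag; for every edge, both endpoints lie together in some bag; and for every vertex, the bags containing it form a connected subtree. Here bags containing vertex e are not connected in the tree, so the decomposition is invalid.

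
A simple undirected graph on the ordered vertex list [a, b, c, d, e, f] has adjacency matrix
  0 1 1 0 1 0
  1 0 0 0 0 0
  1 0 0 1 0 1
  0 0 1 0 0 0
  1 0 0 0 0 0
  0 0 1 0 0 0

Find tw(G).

A width-1 tree decomposition is:
Bags: B1 = {a, e}  B2 = {a, c}  B3 = {a, b}  B4 = {c, d}  B5 = {c, f}
Tree: B1–B2, B2–B3, B2–B4, B4–B5
Every bag has size at most 2, so the width is 2 − 1 = 1 and tw(G) ≤ 1. Since G has at least one edge (e.g. a–e), it is not an edgeless graph, so tw(G) ≥ 1. The upper and lower bounds meet at 1, so that is the treewidth.

1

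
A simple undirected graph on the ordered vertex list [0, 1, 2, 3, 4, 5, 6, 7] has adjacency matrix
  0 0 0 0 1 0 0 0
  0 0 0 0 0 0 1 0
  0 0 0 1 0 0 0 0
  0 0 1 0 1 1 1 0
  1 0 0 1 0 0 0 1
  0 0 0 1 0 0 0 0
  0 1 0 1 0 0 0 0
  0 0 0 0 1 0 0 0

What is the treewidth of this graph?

A width-1 tree decomposition is:
Bags: B1 = {3, 4}  B2 = {2, 3}  B3 = {3, 5}  B4 = {4, 7}  B5 = {3, 6}  B6 = {0, 4}  B7 = {1, 6}
Tree: B1–B2, B1–B3, B1–B4, B2–B5, B4–B6, B5–B7
Every bag has size at most 2, so the width is 2 − 1 = 1 and tw(G) ≤ 1. G has an edge, so its treewidth is at least 1. The upper and lower bounds meet at 1, so that is the treewidth.

1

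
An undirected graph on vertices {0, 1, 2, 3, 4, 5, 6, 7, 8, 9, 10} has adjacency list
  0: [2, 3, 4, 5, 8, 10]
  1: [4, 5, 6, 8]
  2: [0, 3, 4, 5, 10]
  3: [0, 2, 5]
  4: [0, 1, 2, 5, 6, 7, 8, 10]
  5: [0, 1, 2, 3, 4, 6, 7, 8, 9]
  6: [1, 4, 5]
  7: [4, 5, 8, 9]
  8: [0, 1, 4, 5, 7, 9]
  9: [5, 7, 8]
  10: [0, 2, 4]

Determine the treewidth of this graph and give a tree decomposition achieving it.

Treewidth 3.
One such decomposition:
Bags: B1 = {0, 4, 5, 8}  B2 = {0, 2, 4, 5}  B3 = {0, 2, 4, 10}  B4 = {1, 4, 5, 8}  B5 = {4, 5, 7, 8}  B6 = {0, 2, 3, 5}  B7 = {1, 4, 5, 6}  B8 = {5, 7, 8, 9}
Tree: B1–B2, B2–B3, B1–B4, B4–B5, B2–B6, B4–B7, B5–B8

Every bag has size at most 4, so the width is 4 − 1 = 3 and tw(G) ≤ 3. On the other hand G contains the 4-clique {0, 2, 4, 10}. A clique must lie in a single bag of any decomposition, so no decomposition can have width below 3. Therefore the treewidth is 3.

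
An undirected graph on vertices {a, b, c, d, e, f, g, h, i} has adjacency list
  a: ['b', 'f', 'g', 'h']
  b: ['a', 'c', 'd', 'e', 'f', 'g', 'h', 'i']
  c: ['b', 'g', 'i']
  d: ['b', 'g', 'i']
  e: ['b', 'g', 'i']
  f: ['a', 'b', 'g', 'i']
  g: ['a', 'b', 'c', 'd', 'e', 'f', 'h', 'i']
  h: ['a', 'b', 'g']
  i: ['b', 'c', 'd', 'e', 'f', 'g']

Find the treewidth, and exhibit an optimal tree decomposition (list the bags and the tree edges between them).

Treewidth 3.
One such decomposition:
Bags: B1 = {b, d, g, i}  B2 = {b, c, g, i}  B3 = {b, f, g, i}  B4 = {a, b, f, g}  B5 = {b, e, g, i}  B6 = {a, b, g, h}
Tree: B1–B2, B1–B3, B3–B4, B3–B5, B4–B6

The largest bag has 4 vertices, giving width 3; this decomposition certifies tw(G) ≤ 3. Conversely, {a, b, g, h} is a clique of size 4, and the vertices of any clique must share a bag in every tree decomposition; so some bag has ≥ 4 vertices and tw(G) ≥ 3. Combining the bounds, tw(G) = 3.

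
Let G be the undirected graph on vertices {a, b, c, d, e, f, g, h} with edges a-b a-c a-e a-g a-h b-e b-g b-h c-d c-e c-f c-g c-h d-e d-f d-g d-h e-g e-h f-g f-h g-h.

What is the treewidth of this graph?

4

A width-4 tree decomposition is:
Bags: B1 = {c, d, e, g, h}  B2 = {c, d, f, g, h}  B3 = {a, c, e, g, h}  B4 = {a, b, e, g, h}
Tree: B1–B2, B1–B3, B3–B4
Every bag has size at most 5, so the width is 5 − 1 = 4 and tw(G) ≤ 4. For the lower bound, the 5 vertices {c, d, e, g, h} are pairwise adjacent, and any tree decomposition puts a clique entirely inside one bag — forcing width ≥ 4. The upper and lower bounds meet at 4, so that is the treewidth.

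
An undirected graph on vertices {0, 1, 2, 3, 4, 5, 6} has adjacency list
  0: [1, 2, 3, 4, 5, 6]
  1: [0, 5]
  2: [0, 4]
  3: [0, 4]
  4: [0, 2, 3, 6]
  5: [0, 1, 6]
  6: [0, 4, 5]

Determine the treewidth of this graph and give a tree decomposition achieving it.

Treewidth 2.
One optimal decomposition is:
Bags: B1 = {0, 5, 6}  B2 = {0, 1, 5}  B3 = {0, 4, 6}  B4 = {0, 3, 4}  B5 = {0, 2, 4}
Tree: B1–B2, B1–B3, B3–B4, B4–B5

The largest bag has 3 vertices, giving width 2; this decomposition certifies tw(G) ≤ 2. On the other hand G contains the 3-clique {0, 1, 5}. A clique must lie in a single bag of any decomposition, so no decomposition can have width below 2. Hence tw(G) = 2 exactly.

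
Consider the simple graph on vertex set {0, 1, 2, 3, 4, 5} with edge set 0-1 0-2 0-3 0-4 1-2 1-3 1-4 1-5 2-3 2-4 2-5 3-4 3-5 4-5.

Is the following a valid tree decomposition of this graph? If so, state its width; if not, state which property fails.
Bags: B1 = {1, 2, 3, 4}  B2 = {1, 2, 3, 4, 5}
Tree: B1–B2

A tree decomposition must satisfy three properties: every vertex lies in some bag; for every edge, both endpoints lie together in some bag; and for every vertex, the bags containing it form a connected subtree. Here vertex 0 appears in no bag, so the decomposition is invalid.

No — vertex 0 appears in no bag.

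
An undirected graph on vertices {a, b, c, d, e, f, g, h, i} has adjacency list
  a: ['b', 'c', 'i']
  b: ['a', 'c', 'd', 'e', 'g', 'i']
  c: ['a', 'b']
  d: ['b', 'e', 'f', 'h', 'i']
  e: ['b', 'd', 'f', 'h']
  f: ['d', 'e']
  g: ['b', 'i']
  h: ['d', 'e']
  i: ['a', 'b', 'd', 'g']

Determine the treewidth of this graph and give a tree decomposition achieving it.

The largest bag has 3 vertices, giving width 2; this decomposition certifies tw(G) ≤ 2. On the other hand G contains the 3-clique {d, e, h}. A clique must lie in a single bag of any decomposition, so no decomposition can have width below 2. The upper and lower bounds meet at 2, so that is the treewidth.

Treewidth 2.
One optimal decomposition is:
Bags: B1 = {b, d, i}  B2 = {b, d, e}  B3 = {a, b, i}  B4 = {a, b, c}  B5 = {d, e, f}  B6 = {d, e, h}  B7 = {b, g, i}
Tree: B1–B2, B1–B3, B3–B4, B2–B5, B2–B6, B1–B7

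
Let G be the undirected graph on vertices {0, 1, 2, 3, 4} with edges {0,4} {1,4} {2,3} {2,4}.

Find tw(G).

A width-1 tree decomposition is:
Bags: B1 = {1, 4}  B2 = {0, 4}  B3 = {2, 4}  B4 = {2, 3}
Tree: B1–B2, B2–B3, B3–B4
Every bag has size at most 2, so the width is 2 − 1 = 1 and tw(G) ≤ 1. G has an edge, so its treewidth is at least 1. Hence tw(G) = 1 exactly.

1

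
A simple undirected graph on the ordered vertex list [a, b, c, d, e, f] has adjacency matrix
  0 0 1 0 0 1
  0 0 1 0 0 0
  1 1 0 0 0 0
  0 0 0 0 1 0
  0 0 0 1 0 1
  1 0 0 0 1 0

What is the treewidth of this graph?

1

A width-1 tree decomposition is:
Bags: B1 = {b, c}  B2 = {a, c}  B3 = {a, f}  B4 = {e, f}  B5 = {d, e}
Tree: B1–B2, B2–B3, B3–B4, B4–B5
The largest bag has 2 vertices, giving width 1; this decomposition certifies tw(G) ≤ 1. Any graph with an edge has treewidth ≥ 1, and G has the edge b–c. Therefore the treewidth is 1.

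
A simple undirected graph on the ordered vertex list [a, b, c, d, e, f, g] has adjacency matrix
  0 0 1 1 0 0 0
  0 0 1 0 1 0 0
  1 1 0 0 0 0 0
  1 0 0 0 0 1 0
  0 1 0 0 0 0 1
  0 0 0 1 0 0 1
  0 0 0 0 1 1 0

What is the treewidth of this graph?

2

A width-2 tree decomposition is:
Bags: B1 = {b, e, g}  B2 = {b, f, g}  B3 = {b, d, f}  B4 = {a, b, d}  B5 = {a, b, c}
Tree: B1–B2, B2–B3, B3–B4, B4–B5
Each bag holds 3 vertices, so the decomposition has width 2, which upper-bounds the treewidth. Since b–e–g–f–d–a–c–b is a cycle in G, G is not acyclic. Forests are exactly the graphs of treewidth ≤ 1, so tw(G) ≥ 2. The upper and lower bounds meet at 2, so that is the treewidth.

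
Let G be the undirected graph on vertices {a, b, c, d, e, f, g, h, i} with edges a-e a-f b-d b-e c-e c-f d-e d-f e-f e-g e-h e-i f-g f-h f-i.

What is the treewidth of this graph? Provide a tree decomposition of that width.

The largest bag has 3 vertices, giving width 2; this decomposition certifies tw(G) ≤ 2. On the other hand G contains the 3-clique {d, e, f}. A clique must lie in a single bag of any decomposition, so no decomposition can have width below 2. Hence tw(G) = 2 exactly.

Treewidth 2.
One such decomposition:
Bags: B1 = {e, f, i}  B2 = {d, e, f}  B3 = {b, d, e}  B4 = {a, e, f}  B5 = {c, e, f}  B6 = {e, f, h}  B7 = {e, f, g}
Tree: B1–B2, B2–B3, B1–B4, B1–B5, B4–B6, B1–B7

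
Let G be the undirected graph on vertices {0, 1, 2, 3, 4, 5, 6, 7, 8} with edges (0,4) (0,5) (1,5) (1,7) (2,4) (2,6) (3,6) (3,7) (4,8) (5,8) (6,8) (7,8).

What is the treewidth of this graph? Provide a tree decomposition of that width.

Treewidth 3.
One optimal decomposition is:
Bags: B1 = {2, 3, 4, 6}  B2 = {3, 4, 6, 8}  B3 = {3, 4, 7, 8}  B4 = {0, 4, 7, 8}  B5 = {0, 5, 7, 8}  B6 = {0, 1, 5, 7}
Tree: B1–B2, B2–B3, B3–B4, B4–B5, B5–B6

The largest bag has 4 vertices, giving width 3; this decomposition certifies tw(G) ≤ 3. For the lower bound: the 4 vertex sets {2,3,6}, {4}, {8}, {0,1,5,7} are disjoint, each induces a connected subgraph, and every pair is joined by at least one edge of G. Contracting each set to a single vertex therefore yields K_{4} as a minor, and since treewidth is minor-monotone, tw(G) ≥ tw(K_{4}) = 3. Therefore the treewidth is 3.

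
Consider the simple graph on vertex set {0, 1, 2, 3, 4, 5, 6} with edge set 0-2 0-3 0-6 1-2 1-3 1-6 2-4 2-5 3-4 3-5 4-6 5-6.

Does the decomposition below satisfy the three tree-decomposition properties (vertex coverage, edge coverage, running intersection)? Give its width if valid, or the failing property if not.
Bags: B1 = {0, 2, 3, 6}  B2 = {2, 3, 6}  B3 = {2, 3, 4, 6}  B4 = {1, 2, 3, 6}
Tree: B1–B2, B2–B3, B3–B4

A tree decomposition must satisfy three properties: every vertex lies in some bag; for every edge, both endpoints lie together in some bag; and for every vertex, the bags containing it form a connected subtree. Here vertex 5 appears in no bag, so the decomposition is invalid.

No — vertex 5 appears in no bag.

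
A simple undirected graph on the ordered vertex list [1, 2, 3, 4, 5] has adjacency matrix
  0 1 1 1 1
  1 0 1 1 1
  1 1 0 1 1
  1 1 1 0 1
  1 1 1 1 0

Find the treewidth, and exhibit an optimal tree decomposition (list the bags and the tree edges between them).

A single bag containing all 5 vertices is trivially a valid decomposition of width 4. Conversely, {1, 2, 3, 4, 5} is a clique of size 5, and the vertices of any clique must share a bag in every tree decomposition; so some bag has ≥ 5 vertices and tw(G) ≥ 4. Combining the bounds, tw(G) = 4.

Treewidth 4.
One such decomposition:
Bags: B1 = {1, 2, 3, 4, 5}
Tree: (single bag)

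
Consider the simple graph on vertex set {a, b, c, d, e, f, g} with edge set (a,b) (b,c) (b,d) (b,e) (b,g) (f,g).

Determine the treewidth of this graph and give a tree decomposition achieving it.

Every bag has size at most 2, so the width is 2 − 1 = 1 and tw(G) ≤ 1. Since G has at least one edge (e.g. g–b), it is not an edgeless graph, so tw(G) ≥ 1. Hence tw(G) = 1 exactly.

Treewidth 1.
One such decomposition:
Bags: B1 = {b, g}  B2 = {b, e}  B3 = {b, d}  B4 = {a, b}  B5 = {b, c}  B6 = {f, g}
Tree: B1–B2, B2–B3, B3–B4, B3–B5, B1–B6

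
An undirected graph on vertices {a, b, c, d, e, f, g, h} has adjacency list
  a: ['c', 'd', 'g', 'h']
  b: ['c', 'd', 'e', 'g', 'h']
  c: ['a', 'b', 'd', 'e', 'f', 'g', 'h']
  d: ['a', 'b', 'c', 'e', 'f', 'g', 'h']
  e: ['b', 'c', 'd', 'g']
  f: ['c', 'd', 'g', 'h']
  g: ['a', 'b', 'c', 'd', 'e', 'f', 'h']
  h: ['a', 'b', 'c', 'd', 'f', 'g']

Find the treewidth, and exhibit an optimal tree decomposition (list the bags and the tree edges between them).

Treewidth 4.
One such decomposition:
Bags: B1 = {c, d, f, g, h}  B2 = {b, c, d, g, h}  B3 = {b, c, d, e, g}  B4 = {a, c, d, g, h}
Tree: B1–B2, B2–B3, B1–B4

Each bag holds 5 vertices, so the decomposition has width 4, which upper-bounds the treewidth. For the lower bound, the 5 vertices {b, c, d, e, g} are pairwise adjacent, and any tree decomposition puts a clique entirely inside one bag — forcing width ≥ 4. Combining the bounds, tw(G) = 4.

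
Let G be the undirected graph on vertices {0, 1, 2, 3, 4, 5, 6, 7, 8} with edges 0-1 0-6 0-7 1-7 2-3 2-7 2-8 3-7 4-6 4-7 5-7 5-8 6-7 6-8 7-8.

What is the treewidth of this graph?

2

A width-2 tree decomposition is:
Bags: B1 = {2, 7, 8}  B2 = {6, 7, 8}  B3 = {0, 6, 7}  B4 = {2, 3, 7}  B5 = {0, 1, 7}  B6 = {5, 7, 8}  B7 = {4, 6, 7}
Tree: B1–B2, B2–B3, B1–B4, B3–B5, B2–B6, B2–B7
Every bag has size at most 3, so the width is 3 − 1 = 2 and tw(G) ≤ 2. On the other hand G contains the 3-clique {0, 1, 7}. A clique must lie in a single bag of any decomposition, so no decomposition can have width below 2. Therefore the treewidth is 2.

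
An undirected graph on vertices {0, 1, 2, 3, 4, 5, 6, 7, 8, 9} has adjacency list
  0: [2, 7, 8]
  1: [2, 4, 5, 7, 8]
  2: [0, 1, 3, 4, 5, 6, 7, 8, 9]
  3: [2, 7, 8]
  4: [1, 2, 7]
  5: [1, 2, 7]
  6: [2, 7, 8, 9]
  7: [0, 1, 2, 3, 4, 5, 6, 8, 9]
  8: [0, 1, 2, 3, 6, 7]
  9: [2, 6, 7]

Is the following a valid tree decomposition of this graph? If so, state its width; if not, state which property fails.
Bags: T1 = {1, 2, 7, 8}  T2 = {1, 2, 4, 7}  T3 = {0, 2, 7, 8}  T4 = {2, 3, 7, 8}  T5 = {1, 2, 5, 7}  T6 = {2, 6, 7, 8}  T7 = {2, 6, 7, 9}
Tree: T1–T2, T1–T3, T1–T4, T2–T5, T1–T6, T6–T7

Yes; width 3.

Vertex coverage: the bags together contain {0, 1, 2, 3, 4, 5, 6, 7, 8, 9}, the full vertex set. Edge coverage: each edge of G has both endpoints in at least one bag. Running intersection: for every vertex, the bags containing it form a connected subtree. All three properties hold, so this is a valid tree decomposition of width max|bag| − 1 = 3, and hence tw(G) ≤ 3.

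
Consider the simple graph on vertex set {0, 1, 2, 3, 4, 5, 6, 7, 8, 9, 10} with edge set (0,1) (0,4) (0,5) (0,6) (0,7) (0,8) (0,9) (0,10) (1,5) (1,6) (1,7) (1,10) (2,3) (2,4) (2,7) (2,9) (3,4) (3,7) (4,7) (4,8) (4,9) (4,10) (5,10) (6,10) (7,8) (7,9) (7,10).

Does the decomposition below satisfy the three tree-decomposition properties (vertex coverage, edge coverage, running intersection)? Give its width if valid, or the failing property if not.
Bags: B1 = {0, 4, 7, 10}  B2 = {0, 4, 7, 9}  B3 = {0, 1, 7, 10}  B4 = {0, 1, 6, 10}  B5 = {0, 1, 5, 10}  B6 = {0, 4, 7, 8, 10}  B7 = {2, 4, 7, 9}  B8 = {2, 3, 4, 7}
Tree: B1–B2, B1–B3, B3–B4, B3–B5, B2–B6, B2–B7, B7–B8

No — bags containing vertex 10 are not connected in the tree.

A tree decomposition must satisfy three properties: every vertex lies in some bag; for every edge, both endpoints lie together in some bag; and for every vertex, the bags containing it form a connected subtree. Here bags containing vertex 10 are not connected in the tree, so the decomposition is invalid.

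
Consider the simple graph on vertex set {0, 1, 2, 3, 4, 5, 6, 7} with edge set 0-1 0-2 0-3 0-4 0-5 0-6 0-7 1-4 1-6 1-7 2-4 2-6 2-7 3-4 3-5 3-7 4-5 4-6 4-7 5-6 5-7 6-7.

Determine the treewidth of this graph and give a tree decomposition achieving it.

The largest bag has 5 vertices, giving width 4; this decomposition certifies tw(G) ≤ 4. For the lower bound, the 5 vertices {0, 3, 4, 5, 7} are pairwise adjacent, and any tree decomposition puts a clique entirely inside one bag — forcing width ≥ 4. Combining the bounds, tw(G) = 4.

Treewidth 4.
One such decomposition:
Bags: B1 = {0, 4, 5, 6, 7}  B2 = {0, 2, 4, 6, 7}  B3 = {0, 3, 4, 5, 7}  B4 = {0, 1, 4, 6, 7}
Tree: B1–B2, B1–B3, B1–B4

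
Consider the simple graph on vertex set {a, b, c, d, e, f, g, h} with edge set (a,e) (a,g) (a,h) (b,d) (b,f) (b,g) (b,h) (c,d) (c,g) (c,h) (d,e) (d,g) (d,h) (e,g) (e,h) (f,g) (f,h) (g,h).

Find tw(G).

3

A width-3 tree decomposition is:
Bags: B1 = {d, e, g, h}  B2 = {a, e, g, h}  B3 = {b, d, g, h}  B4 = {c, d, g, h}  B5 = {b, f, g, h}
Tree: B1–B2, B1–B3, B1–B4, B3–B5
Every bag has size at most 4, so the width is 4 − 1 = 3 and tw(G) ≤ 3. For the lower bound, the 4 vertices {d, e, g, h} are pairwise adjacent, and any tree decomposition puts a clique entirely inside one bag — forcing width ≥ 3. Hence tw(G) = 3 exactly.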